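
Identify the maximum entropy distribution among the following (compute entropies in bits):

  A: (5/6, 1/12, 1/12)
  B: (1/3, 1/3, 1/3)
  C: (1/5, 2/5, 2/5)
B

For a discrete distribution over n outcomes, entropy is maximized by the uniform distribution.

Computing entropies:
H(A) = 0.8167 bits
H(B) = 1.5850 bits
H(C) = 1.5219 bits

The uniform distribution (where all probabilities equal 1/3) achieves the maximum entropy of log_2(3) = 1.5850 bits.

Distribution B has the highest entropy.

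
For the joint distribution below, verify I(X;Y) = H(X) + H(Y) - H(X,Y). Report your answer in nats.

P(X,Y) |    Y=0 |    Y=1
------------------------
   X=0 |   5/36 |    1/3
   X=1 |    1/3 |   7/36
I(X;Y) = 0.0582 nats

Mutual information has multiple equivalent forms:
- I(X;Y) = H(X) - H(X|Y)
- I(X;Y) = H(Y) - H(Y|X)
- I(X;Y) = H(X) + H(Y) - H(X,Y)

Computing all quantities:
H(X) = 0.6916, H(Y) = 0.6916, H(X,Y) = 1.3250
H(X|Y) = 0.6334, H(Y|X) = 0.6334

Verification:
H(X) - H(X|Y) = 0.6916 - 0.6334 = 0.0582
H(Y) - H(Y|X) = 0.6916 - 0.6334 = 0.0582
H(X) + H(Y) - H(X,Y) = 0.6916 + 0.6916 - 1.3250 = 0.0582

All forms give I(X;Y) = 0.0582 nats. ✓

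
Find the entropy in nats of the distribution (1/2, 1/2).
0.6931 nats

Shannon entropy is H(X) = -Σ p(x) log p(x).

For P = (1/2, 1/2):
H = -1/2 × log_e(1/2) -1/2 × log_e(1/2)
H = 0.6931 nats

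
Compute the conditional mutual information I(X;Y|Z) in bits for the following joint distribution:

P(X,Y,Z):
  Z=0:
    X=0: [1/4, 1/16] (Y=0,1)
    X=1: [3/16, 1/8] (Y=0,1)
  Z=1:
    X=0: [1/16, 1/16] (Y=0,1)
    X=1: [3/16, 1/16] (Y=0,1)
0.0383 bits

Conditional mutual information: I(X;Y|Z) = H(X|Z) + H(Y|Z) - H(X,Y|Z)

H(Z) = 0.9544
H(X,Z) = 1.9238 → H(X|Z) = 0.9694
H(Y,Z) = 1.8496 → H(Y|Z) = 0.8952
H(X,Y,Z) = 2.7806 → H(X,Y|Z) = 1.8262

I(X;Y|Z) = 0.9694 + 0.8952 - 1.8262 = 0.0383 bits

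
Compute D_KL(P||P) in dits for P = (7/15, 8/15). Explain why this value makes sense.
0.0000 dits

KL divergence satisfies the Gibbs inequality: D_KL(P||Q) ≥ 0 for all distributions P, Q.

D_KL(P||Q) = Σ p(x) log(p(x)/q(x))
Each term is p(x) × log_10(p(x)/p(x)) = p(x) × log_10(1) = 0, so the sum is 0.
D_KL(P||Q) = 0.0000 dits

When P = Q, the KL divergence is exactly 0, as there is no 'divergence' between identical distributions.

This non-negativity is a fundamental property: relative entropy cannot be negative because it measures how different Q is from P.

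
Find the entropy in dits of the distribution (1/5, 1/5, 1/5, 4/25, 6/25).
0.6955 dits

Shannon entropy is H(X) = -Σ p(x) log p(x).

For P = (1/5, 1/5, 1/5, 4/25, 6/25):
H = -1/5 × log_10(1/5) -1/5 × log_10(1/5) -1/5 × log_10(1/5) -4/25 × log_10(4/25) -6/25 × log_10(6/25)
H = 0.6955 dits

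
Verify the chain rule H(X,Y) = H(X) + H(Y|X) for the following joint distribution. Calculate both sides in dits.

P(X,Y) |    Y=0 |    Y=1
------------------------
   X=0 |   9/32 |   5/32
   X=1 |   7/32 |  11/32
H(X,Y) = 0.5847, H(X) = 0.2976, H(Y|X) = 0.2871 (all in dits)

Chain rule: H(X,Y) = H(X) + H(Y|X)

Left side — joint entropy directly:
H(X,Y) = -Σ p(x,y) log p(x,y) = 0.5847 dits

Right side — compute H(Y|X) from the conditional distributions:
P(X) = (7/16, 9/16), so H(X) = 0.2976 dits
H(Y|X) = Σ_x P(X=x) · H(Y|X=x):
  P(Y|X=0) = (9/14, 5/14), H(Y|X=0) = 0.2831, weight P(X=0) = 7/16
  P(Y|X=1) = (7/18, 11/18), H(Y|X=1) = 0.2902, weight P(X=1) = 9/16
H(Y|X) = 0.2871 dits

H(X) + H(Y|X) = 0.2976 + 0.2871 = 0.5847 dits

Both sides equal 0.5847 dits. ✓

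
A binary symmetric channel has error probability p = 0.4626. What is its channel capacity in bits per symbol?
0.0040 bits

For a binary symmetric channel (BSC) with error probability p:
Capacity C = 1 - H(p) bits per symbol

where H(p) = -p log₂(p) - (1-p) log₂(1-p) is the binary entropy function.

H(0.4626) = 0.9960 bits
C = 1 - 0.9960 = 0.0040 bits per symbol

This means we can reliably transmit up to 0.0040 bits of information per channel use.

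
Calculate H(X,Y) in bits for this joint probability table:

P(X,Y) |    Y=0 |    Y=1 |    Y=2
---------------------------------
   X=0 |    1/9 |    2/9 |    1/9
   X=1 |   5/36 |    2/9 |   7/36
2.5238 bits

Joint entropy is H(X,Y) = -Σ_{x,y} p(x,y) log p(x,y).

Summing over all non-zero entries:
H(X,Y) = -[1/9·log_2(1/9) + 2/9·log_2(2/9) + 1/9·log_2(1/9) + 5/36·log_2(5/36) + 2/9·log_2(2/9) + 7/36·log_2(7/36)]
H(X,Y) = 2.5238 bits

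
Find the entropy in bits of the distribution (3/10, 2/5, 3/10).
1.5710 bits

Shannon entropy is H(X) = -Σ p(x) log p(x).

For P = (3/10, 2/5, 3/10):
H = -3/10 × log_2(3/10) -2/5 × log_2(2/5) -3/10 × log_2(3/10)
H = 1.5710 bits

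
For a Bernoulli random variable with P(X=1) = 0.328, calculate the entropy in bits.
0.9129 bits

The binary entropy function is:
H(p) = -p log(p) - (1-p) log(1-p)

H(0.328) = -0.328 × log_2(0.328) - 0.672 × log_2(0.672)
H(0.328) = 0.9129 bits

Note: Binary entropy is maximized at p=0.5 (H=1 bit) and minimized at p=0 or p=1 (H=0).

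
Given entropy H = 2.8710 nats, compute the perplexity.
17.6547

Perplexity is e^H (or exp(H) for natural log).

H = 2.8710 nats
Perplexity = e^2.8710 = 17.6547

Interpretation: The model's uncertainty is equivalent to choosing uniformly among 17.7 options.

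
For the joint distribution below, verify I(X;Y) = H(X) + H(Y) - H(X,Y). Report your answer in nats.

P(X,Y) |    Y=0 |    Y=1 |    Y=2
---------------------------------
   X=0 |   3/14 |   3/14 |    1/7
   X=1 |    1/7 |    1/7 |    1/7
I(X;Y) = 0.0041 nats

Mutual information has multiple equivalent forms:
- I(X;Y) = H(X) - H(X|Y)
- I(X;Y) = H(Y) - H(Y|X)
- I(X;Y) = H(X) + H(Y) - H(X,Y)

Computing all quantities:
H(X) = 0.6829, H(Y) = 1.0934, H(X,Y) = 1.7721
H(X|Y) = 0.6788, H(Y|X) = 1.0892

Verification:
H(X) - H(X|Y) = 0.6829 - 0.6788 = 0.0041
H(Y) - H(Y|X) = 1.0934 - 1.0892 = 0.0041
H(X) + H(Y) - H(X,Y) = 0.6829 + 1.0934 - 1.7721 = 0.0041

All forms give I(X;Y) = 0.0041 nats. ✓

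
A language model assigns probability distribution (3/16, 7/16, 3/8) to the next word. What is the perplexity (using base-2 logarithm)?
2.8387

Perplexity is 2^H (or exp(H) for natural log).

First, H = -Σ p log p = 1.5052 bits
Perplexity = 2^1.5052 = 2.8387

Interpretation: The model's uncertainty is equivalent to choosing uniformly among 2.8 options.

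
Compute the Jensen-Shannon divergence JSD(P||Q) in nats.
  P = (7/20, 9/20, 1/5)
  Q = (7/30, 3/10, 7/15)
0.0409 nats

Jensen-Shannon divergence is:
JSD(P||Q) = 0.5 × D_KL(P||M) + 0.5 × D_KL(Q||M)
where M = 0.5 × (P + Q) is the mixture distribution.

M = 0.5 × (7/20, 9/20, 1/5) + 0.5 × (7/30, 3/10, 7/15) = (7/24, 3/8, 1/3)

D_KL(P||M) = 0.0437 nats
D_KL(Q||M) = 0.0380 nats

JSD(P||Q) = 0.5 × 0.0437 + 0.5 × 0.0380 = 0.0409 nats

Unlike KL divergence, JSD is symmetric and bounded: 0 ≤ JSD ≤ log(2).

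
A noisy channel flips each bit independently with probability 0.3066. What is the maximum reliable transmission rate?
0.1108 bits

For a binary symmetric channel (BSC) with error probability p:
Capacity C = 1 - H(p) bits per symbol

where H(p) = -p log₂(p) - (1-p) log₂(1-p) is the binary entropy function.

H(0.3066) = 0.8892 bits
C = 1 - 0.8892 = 0.1108 bits per symbol

This means we can reliably transmit up to 0.1108 bits of information per channel use.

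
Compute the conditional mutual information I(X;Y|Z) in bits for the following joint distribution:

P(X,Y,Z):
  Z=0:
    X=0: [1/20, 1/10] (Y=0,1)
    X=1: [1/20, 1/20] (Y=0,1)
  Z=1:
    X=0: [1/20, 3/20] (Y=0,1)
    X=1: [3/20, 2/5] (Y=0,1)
0.0053 bits

Conditional mutual information: I(X;Y|Z) = H(X|Z) + H(Y|Z) - H(X,Y|Z)

H(Z) = 0.8113
H(X,Z) = 1.6815 → H(X|Z) = 0.8702
H(Y,Z) = 1.6815 → H(Y|Z) = 0.8702
H(X,Y,Z) = 2.5464 → H(X,Y|Z) = 1.7352

I(X;Y|Z) = 0.8702 + 0.8702 - 1.7352 = 0.0053 bits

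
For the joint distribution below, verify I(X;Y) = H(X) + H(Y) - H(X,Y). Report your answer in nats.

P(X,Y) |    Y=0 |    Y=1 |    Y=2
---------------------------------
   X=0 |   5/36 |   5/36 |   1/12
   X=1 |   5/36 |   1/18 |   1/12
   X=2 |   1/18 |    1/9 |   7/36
I(X;Y) = 0.0673 nats

Mutual information has multiple equivalent forms:
- I(X;Y) = H(X) - H(X|Y)
- I(X;Y) = H(Y) - H(Y|X)
- I(X;Y) = H(X) + H(Y) - H(X,Y)

Computing all quantities:
H(X) = 1.0914, H(Y) = 1.0963, H(X,Y) = 2.1204
H(X|Y) = 1.0241, H(Y|X) = 1.0289

Verification:
H(X) - H(X|Y) = 1.0914 - 1.0241 = 0.0673
H(Y) - H(Y|X) = 1.0963 - 1.0289 = 0.0673
H(X) + H(Y) - H(X,Y) = 1.0914 + 1.0963 - 2.1204 = 0.0673

All forms give I(X;Y) = 0.0673 nats. ✓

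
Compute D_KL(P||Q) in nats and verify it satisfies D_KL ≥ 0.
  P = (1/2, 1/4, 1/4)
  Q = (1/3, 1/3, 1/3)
0.0589 nats

KL divergence satisfies the Gibbs inequality: D_KL(P||Q) ≥ 0 for all distributions P, Q.

D_KL(P||Q) = Σ p(x) log(p(x)/q(x))
Term by term:
  x=0: 1/2 × log_e[(1/2)/(1/3)] = 0.2027
  x=1: 1/4 × log_e[(1/4)/(1/3)] = -0.0719
  x=2: 1/4 × log_e[(1/4)/(1/3)] = -0.0719
D_KL(P||Q) = 0.0589 nats

D_KL(P||Q) = 0.0589 ≥ 0 ✓

This non-negativity is a fundamental property: relative entropy cannot be negative because it measures how different Q is from P.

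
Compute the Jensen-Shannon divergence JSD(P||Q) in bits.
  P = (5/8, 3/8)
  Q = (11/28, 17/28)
0.0392 bits

Jensen-Shannon divergence is:
JSD(P||Q) = 0.5 × D_KL(P||M) + 0.5 × D_KL(Q||M)
where M = 0.5 × (P + Q) is the mixture distribution.

M = 0.5 × (5/8, 3/8) + 0.5 × (11/28, 17/28) = (0.508929, 0.491071)

D_KL(P||M) = 0.0394 bits
D_KL(Q||M) = 0.0391 bits

JSD(P||Q) = 0.5 × 0.0394 + 0.5 × 0.0391 = 0.0392 bits

Unlike KL divergence, JSD is symmetric and bounded: 0 ≤ JSD ≤ log(2).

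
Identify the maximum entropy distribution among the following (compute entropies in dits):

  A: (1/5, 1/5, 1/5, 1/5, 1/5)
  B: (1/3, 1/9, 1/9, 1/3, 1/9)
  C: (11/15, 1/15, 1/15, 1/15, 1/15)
A

For a discrete distribution over n outcomes, entropy is maximized by the uniform distribution.

Computing entropies:
H(A) = 0.6990 dits
H(B) = 0.6362 dits
H(C) = 0.4124 dits

The uniform distribution (where all probabilities equal 1/5) achieves the maximum entropy of log_10(5) = 0.6990 dits.

Distribution A has the highest entropy.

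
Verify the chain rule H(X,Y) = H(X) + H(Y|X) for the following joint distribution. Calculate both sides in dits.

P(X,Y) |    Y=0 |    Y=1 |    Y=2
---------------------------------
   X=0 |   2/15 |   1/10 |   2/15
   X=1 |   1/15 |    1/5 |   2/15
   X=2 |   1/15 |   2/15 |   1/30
H(X,Y) = 0.9125, H(X) = 0.4664, H(Y|X) = 0.4461 (all in dits)

Chain rule: H(X,Y) = H(X) + H(Y|X)

Left side — joint entropy directly:
H(X,Y) = -Σ p(x,y) log p(x,y) = 0.9125 dits

Right side — compute H(Y|X) from the conditional distributions:
P(X) = (11/30, 2/5, 7/30), so H(X) = 0.4664 dits
H(Y|X) = Σ_x P(X=x) · H(Y|X=x):
  P(Y|X=0) = (4/11, 3/11, 4/11), H(Y|X=0) = 0.4734, weight P(X=0) = 11/30
  P(Y|X=1) = (1/6, 1/2, 1/3), H(Y|X=1) = 0.4392, weight P(X=1) = 2/5
  P(Y|X=2) = (2/7, 4/7, 1/7), H(Y|X=2) = 0.4151, weight P(X=2) = 7/30
H(Y|X) = 0.4461 dits

H(X) + H(Y|X) = 0.4664 + 0.4461 = 0.9125 dits

Both sides equal 0.9125 dits. ✓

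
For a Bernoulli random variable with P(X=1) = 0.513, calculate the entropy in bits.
0.9995 bits

The binary entropy function is:
H(p) = -p log(p) - (1-p) log(1-p)

H(0.513) = -0.513 × log_2(0.513) - 0.487 × log_2(0.487)
H(0.513) = 0.9995 bits

Note: Binary entropy is maximized at p=0.5 (H=1 bit) and minimized at p=0 or p=1 (H=0).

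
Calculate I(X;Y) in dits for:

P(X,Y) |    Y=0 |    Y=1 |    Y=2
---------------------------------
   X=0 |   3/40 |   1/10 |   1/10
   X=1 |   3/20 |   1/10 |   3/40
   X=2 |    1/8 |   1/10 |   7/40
0.0103 dits

Mutual information: I(X;Y) = H(X) + H(Y) - H(X,Y)

Marginals:
P(X) = (11/40, 13/40, 2/5), H(X) = 0.4720 dits
P(Y) = (7/20, 3/10, 7/20), H(Y) = 0.4760 dits

Joint entropy: H(X,Y) = 0.9377 dits

I(X;Y) = 0.4720 + 0.4760 - 0.9377 = 0.0103 dits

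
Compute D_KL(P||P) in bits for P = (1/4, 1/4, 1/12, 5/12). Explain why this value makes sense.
0.0000 bits

KL divergence satisfies the Gibbs inequality: D_KL(P||Q) ≥ 0 for all distributions P, Q.

D_KL(P||Q) = Σ p(x) log(p(x)/q(x))
Each term is p(x) × log_2(p(x)/p(x)) = p(x) × log_2(1) = 0, so the sum is 0.
D_KL(P||Q) = 0.0000 bits

When P = Q, the KL divergence is exactly 0, as there is no 'divergence' between identical distributions.

This non-negativity is a fundamental property: relative entropy cannot be negative because it measures how different Q is from P.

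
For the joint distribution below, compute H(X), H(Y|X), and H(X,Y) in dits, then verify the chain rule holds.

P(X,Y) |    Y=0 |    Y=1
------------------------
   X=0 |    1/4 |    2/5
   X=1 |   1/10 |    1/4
H(X,Y) = 0.5602, H(X) = 0.2812, H(Y|X) = 0.2790 (all in dits)

Chain rule: H(X,Y) = H(X) + H(Y|X)

Left side — joint entropy directly:
H(X,Y) = -Σ p(x,y) log p(x,y) = 0.5602 dits

Right side — compute H(Y|X) from the conditional distributions:
P(X) = (13/20, 7/20), so H(X) = 0.2812 dits
H(Y|X) = Σ_x P(X=x) · H(Y|X=x):
  P(Y|X=0) = (5/13, 8/13), H(Y|X=0) = 0.2894, weight P(X=0) = 13/20
  P(Y|X=1) = (2/7, 5/7), H(Y|X=1) = 0.2598, weight P(X=1) = 7/20
H(Y|X) = 0.2790 dits

H(X) + H(Y|X) = 0.2812 + 0.2790 = 0.5602 dits

Both sides equal 0.5602 dits. ✓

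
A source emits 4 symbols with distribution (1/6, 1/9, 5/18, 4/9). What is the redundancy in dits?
0.0553 dits

Redundancy measures how far a source is from maximum entropy:
R = H_max - H(X)

Maximum entropy for 4 symbols: H_max = log_10(4) = 0.6021 dits
Actual entropy: H(X) = 0.5468 dits
Redundancy: R = 0.6021 - 0.5468 = 0.0553 dits

This redundancy represents potential for compression: the source could be compressed by 0.0553 dits per symbol.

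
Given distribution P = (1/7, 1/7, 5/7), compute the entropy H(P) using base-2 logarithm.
1.1488 bits

Shannon entropy is H(X) = -Σ p(x) log p(x).

For P = (1/7, 1/7, 5/7):
H = -1/7 × log_2(1/7) -1/7 × log_2(1/7) -5/7 × log_2(5/7)
H = 1.1488 bits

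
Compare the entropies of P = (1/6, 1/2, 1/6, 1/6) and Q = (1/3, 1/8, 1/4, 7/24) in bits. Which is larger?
Q

Computing entropies in bits:
H(P) = 1.7925
H(Q) = 1.9218

Distribution Q has higher entropy.

Intuition: The distribution closer to uniform (more spread out) has higher entropy.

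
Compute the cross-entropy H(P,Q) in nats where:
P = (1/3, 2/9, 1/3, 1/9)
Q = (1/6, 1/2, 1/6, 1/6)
1.5476 nats

Cross-entropy: H(P,Q) = -Σ p(x) log q(x)

Alternatively: H(P,Q) = H(P) + D_KL(P||Q)
H(P) = 1.3108 nats
D_KL(P||Q) = 0.2368 nats

H(P,Q) = 1.3108 + 0.2368 = 1.5476 nats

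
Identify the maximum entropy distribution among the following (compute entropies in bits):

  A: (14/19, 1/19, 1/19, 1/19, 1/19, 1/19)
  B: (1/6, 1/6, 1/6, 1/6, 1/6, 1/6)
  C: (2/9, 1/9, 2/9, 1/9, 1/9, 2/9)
B

For a discrete distribution over n outcomes, entropy is maximized by the uniform distribution.

Computing entropies:
H(A) = 1.4425 bits
H(B) = 2.5850 bits
H(C) = 2.5033 bits

The uniform distribution (where all probabilities equal 1/6) achieves the maximum entropy of log_2(6) = 2.5850 bits.

Distribution B has the highest entropy.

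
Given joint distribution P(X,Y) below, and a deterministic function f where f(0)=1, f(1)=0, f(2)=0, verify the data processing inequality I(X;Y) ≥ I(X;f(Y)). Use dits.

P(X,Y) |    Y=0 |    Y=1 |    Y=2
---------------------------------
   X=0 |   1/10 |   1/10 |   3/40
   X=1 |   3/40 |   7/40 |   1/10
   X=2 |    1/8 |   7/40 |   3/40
I(X;Y) = 0.0060, I(X;f(Y)) = 0.0044, inequality holds: 0.0060 ≥ 0.0044

Data Processing Inequality: For any Markov chain X → Y → Z, we have I(X;Y) ≥ I(X;Z).

Here Z = f(Y) is a deterministic function of Y, forming X → Y → Z.

Original I(X;Y) = 0.0060 dits

After applying f:
P(X,Z) where Z=f(Y):
- P(X,Z=0) = P(X,Y=1) + P(X,Y=2)
- P(X,Z=1) = P(X,Y=0)

I(X;Z) = I(X;f(Y)) = 0.0044 dits

Verification: 0.0060 ≥ 0.0044 ✓

Information cannot be created by processing; the function f can only lose information about X.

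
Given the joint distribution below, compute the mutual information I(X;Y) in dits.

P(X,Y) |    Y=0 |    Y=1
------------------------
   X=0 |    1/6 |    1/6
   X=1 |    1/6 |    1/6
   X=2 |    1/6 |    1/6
0.0000 dits

Mutual information: I(X;Y) = H(X) + H(Y) - H(X,Y)

Marginals:
P(X) = (1/3, 1/3, 1/3), H(X) = 0.4771 dits
P(Y) = (1/2, 1/2), H(Y) = 0.3010 dits

Joint entropy: H(X,Y) = 0.7782 dits

I(X;Y) = 0.4771 + 0.3010 - 0.7782 = 0.0000 dits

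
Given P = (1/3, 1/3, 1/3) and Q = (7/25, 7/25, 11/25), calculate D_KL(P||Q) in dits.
0.0103 dits

KL divergence: D_KL(P||Q) = Σ p(x) log(p(x)/q(x))

Computing term by term:
  x=0: 1/3 × log_10[(1/3)/(7/25)] = 1/3 × 0.0757 = 0.0252
  x=1: 1/3 × log_10[(1/3)/(7/25)] = 1/3 × 0.0757 = 0.0252
  x=2: 1/3 × log_10[(1/3)/(11/25)] = 1/3 × -0.1206 = -0.0402

D_KL(P||Q) = 0.0103 dits

Note: KL divergence is always non-negative and equals 0 iff P = Q.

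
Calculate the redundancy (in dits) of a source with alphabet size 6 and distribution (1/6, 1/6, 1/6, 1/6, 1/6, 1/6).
0.0000 dits

Redundancy measures how far a source is from maximum entropy:
R = H_max - H(X)

Maximum entropy for 6 symbols: H_max = log_10(6) = 0.7782 dits
Actual entropy: H(X) = 0.7782 dits
Redundancy: R = 0.7782 - 0.7782 = 0.0000 dits

This redundancy represents potential for compression: the source could be compressed by 0.0000 dits per symbol.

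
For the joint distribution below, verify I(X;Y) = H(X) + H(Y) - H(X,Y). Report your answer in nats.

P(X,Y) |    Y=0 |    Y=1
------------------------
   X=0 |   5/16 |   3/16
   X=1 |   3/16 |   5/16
I(X;Y) = 0.0316 nats

Mutual information has multiple equivalent forms:
- I(X;Y) = H(X) - H(X|Y)
- I(X;Y) = H(Y) - H(Y|X)
- I(X;Y) = H(X) + H(Y) - H(X,Y)

Computing all quantities:
H(X) = 0.6931, H(Y) = 0.6931, H(X,Y) = 1.3547
H(X|Y) = 0.6616, H(Y|X) = 0.6616

Verification:
H(X) - H(X|Y) = 0.6931 - 0.6616 = 0.0316
H(Y) - H(Y|X) = 0.6931 - 0.6616 = 0.0316
H(X) + H(Y) - H(X,Y) = 0.6931 + 0.6931 - 1.3547 = 0.0316

All forms give I(X;Y) = 0.0316 nats. ✓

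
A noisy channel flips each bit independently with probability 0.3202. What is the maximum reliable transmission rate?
0.0954 bits

For a binary symmetric channel (BSC) with error probability p:
Capacity C = 1 - H(p) bits per symbol

where H(p) = -p log₂(p) - (1-p) log₂(1-p) is the binary entropy function.

H(0.3202) = 0.9046 bits
C = 1 - 0.9046 = 0.0954 bits per symbol

This means we can reliably transmit up to 0.0954 bits of information per channel use.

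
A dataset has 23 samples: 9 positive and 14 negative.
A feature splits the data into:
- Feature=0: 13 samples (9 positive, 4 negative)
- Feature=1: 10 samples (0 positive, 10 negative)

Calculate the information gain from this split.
0.4623 bits

Information Gain = H(Y) - H(Y|Feature)

Before split:
P(positive) = 9/23 = 0.3913
H(Y) = 0.9656 bits

After split:
Feature=0: H = 0.8905 bits (weight = 13/23)
Feature=1: H = 0.0000 bits (weight = 10/23)
H(Y|Feature) = (13/23)×0.8905 + (10/23)×0.0000 = 0.5033 bits

Information Gain = 0.9656 - 0.5033 = 0.4623 bits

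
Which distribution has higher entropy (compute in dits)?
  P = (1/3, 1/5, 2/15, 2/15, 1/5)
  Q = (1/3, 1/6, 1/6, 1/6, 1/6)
Q

Computing entropies in dits:
H(P) = 0.6720
H(Q) = 0.6778

Distribution Q has higher entropy.

Intuition: The distribution closer to uniform (more spread out) has higher entropy.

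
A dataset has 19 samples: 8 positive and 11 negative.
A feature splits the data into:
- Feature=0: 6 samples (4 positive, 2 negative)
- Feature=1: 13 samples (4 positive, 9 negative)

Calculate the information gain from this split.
0.0827 bits

Information Gain = H(Y) - H(Y|Feature)

Before split:
P(positive) = 8/19 = 0.4211
H(Y) = 0.9819 bits

After split:
Feature=0: H = 0.9183 bits (weight = 6/19)
Feature=1: H = 0.8905 bits (weight = 13/19)
H(Y|Feature) = (6/19)×0.9183 + (13/19)×0.8905 = 0.8993 bits

Information Gain = 0.9819 - 0.8993 = 0.0827 bits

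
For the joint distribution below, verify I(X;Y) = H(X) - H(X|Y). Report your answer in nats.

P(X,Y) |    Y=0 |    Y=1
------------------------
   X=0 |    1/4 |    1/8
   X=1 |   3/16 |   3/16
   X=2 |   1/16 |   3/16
I(X;Y) = 0.0539 nats

Mutual information has multiple equivalent forms:
- I(X;Y) = H(X) - H(X|Y)
- I(X;Y) = H(Y) - H(Y|X)
- I(X;Y) = H(X) + H(Y) - H(X,Y)

Computing all quantities:
H(X) = 1.0822, H(Y) = 0.6931, H(X,Y) = 1.7214
H(X|Y) = 1.0283, H(Y|X) = 0.6392

Verification:
H(X) - H(X|Y) = 1.0822 - 1.0283 = 0.0539
H(Y) - H(Y|X) = 0.6931 - 0.6392 = 0.0539
H(X) + H(Y) - H(X,Y) = 1.0822 + 0.6931 - 1.7214 = 0.0539

All forms give I(X;Y) = 0.0539 nats. ✓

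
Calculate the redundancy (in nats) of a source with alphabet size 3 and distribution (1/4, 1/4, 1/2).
0.0589 nats

Redundancy measures how far a source is from maximum entropy:
R = H_max - H(X)

Maximum entropy for 3 symbols: H_max = log_e(3) = 1.0986 nats
Actual entropy: H(X) = 1.0397 nats
Redundancy: R = 1.0986 - 1.0397 = 0.0589 nats

This redundancy represents potential for compression: the source could be compressed by 0.0589 nats per symbol.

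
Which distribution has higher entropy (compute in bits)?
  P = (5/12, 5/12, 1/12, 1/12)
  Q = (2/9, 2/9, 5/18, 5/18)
Q

Computing entropies in bits:
H(P) = 1.6500
H(Q) = 1.9911

Distribution Q has higher entropy.

Intuition: The distribution closer to uniform (more spread out) has higher entropy.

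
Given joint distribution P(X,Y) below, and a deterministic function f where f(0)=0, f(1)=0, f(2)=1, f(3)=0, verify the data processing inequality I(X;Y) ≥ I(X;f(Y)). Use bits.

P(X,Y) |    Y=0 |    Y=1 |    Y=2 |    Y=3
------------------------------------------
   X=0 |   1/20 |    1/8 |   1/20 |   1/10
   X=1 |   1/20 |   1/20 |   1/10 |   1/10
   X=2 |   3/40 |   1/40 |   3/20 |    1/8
I(X;Y) = 0.0964, I(X;f(Y)) = 0.0404, inequality holds: 0.0964 ≥ 0.0404

Data Processing Inequality: For any Markov chain X → Y → Z, we have I(X;Y) ≥ I(X;Z).

Here Z = f(Y) is a deterministic function of Y, forming X → Y → Z.

Original I(X;Y) = 0.0964 bits

After applying f:
P(X,Z) where Z=f(Y):
- P(X,Z=0) = P(X,Y=0) + P(X,Y=1) + P(X,Y=3)
- P(X,Z=1) = P(X,Y=2)

I(X;Z) = I(X;f(Y)) = 0.0404 bits

Verification: 0.0964 ≥ 0.0404 ✓

Information cannot be created by processing; the function f can only lose information about X.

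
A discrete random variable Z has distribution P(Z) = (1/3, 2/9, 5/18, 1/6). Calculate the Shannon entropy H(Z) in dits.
0.5884 dits

Shannon entropy is H(X) = -Σ p(x) log p(x).

For P = (1/3, 2/9, 5/18, 1/6):
H = -1/3 × log_10(1/3) -2/9 × log_10(2/9) -5/18 × log_10(5/18) -1/6 × log_10(1/6)
H = 0.5884 dits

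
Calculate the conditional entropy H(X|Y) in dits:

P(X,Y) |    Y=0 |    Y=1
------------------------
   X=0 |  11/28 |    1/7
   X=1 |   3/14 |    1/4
0.2830 dits

Using the chain rule: H(X|Y) = H(X,Y) - H(Y)

First, compute H(X,Y) = 0.5740 dits

Marginal P(Y) = (17/28, 11/28)
H(Y) = 0.2910 dits

H(X|Y) = H(X,Y) - H(Y) = 0.5740 - 0.2910 = 0.2830 dits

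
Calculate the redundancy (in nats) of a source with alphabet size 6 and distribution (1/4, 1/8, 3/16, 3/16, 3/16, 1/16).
0.0704 nats

Redundancy measures how far a source is from maximum entropy:
R = H_max - H(X)

Maximum entropy for 6 symbols: H_max = log_e(6) = 1.7918 nats
Actual entropy: H(X) = 1.7214 nats
Redundancy: R = 1.7918 - 1.7214 = 0.0704 nats

This redundancy represents potential for compression: the source could be compressed by 0.0704 nats per symbol.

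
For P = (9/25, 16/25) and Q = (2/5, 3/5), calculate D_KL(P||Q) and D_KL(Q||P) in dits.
D_KL(P||Q) = 0.0015, D_KL(Q||P) = 0.0015

KL divergence is not symmetric: D_KL(P||Q) ≠ D_KL(Q||P) in general.

D_KL(P||Q) = 0.0015 dits
D_KL(Q||P) = 0.0015 dits

In this case they happen to be equal (to 4 decimal places).

This asymmetry is why KL divergence is not a true distance metric.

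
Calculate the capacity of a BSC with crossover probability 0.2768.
0.1489 bits

For a binary symmetric channel (BSC) with error probability p:
Capacity C = 1 - H(p) bits per symbol

where H(p) = -p log₂(p) - (1-p) log₂(1-p) is the binary entropy function.

H(0.2768) = 0.8511 bits
C = 1 - 0.8511 = 0.1489 bits per symbol

This means we can reliably transmit up to 0.1489 bits of information per channel use.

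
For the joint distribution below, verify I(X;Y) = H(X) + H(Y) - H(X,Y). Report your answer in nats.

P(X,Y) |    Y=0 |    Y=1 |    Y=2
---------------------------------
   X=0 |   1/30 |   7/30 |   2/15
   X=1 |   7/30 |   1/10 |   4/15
I(X;Y) = 0.1143 nats

Mutual information has multiple equivalent forms:
- I(X;Y) = H(X) - H(X|Y)
- I(X;Y) = H(Y) - H(Y|X)
- I(X;Y) = H(X) + H(Y) - H(X,Y)

Computing all quantities:
H(X) = 0.6730, H(Y) = 1.0852, H(X,Y) = 1.6439
H(X|Y) = 0.5587, H(Y|X) = 0.9709

Verification:
H(X) - H(X|Y) = 0.6730 - 0.5587 = 0.1143
H(Y) - H(Y|X) = 1.0852 - 0.9709 = 0.1143
H(X) + H(Y) - H(X,Y) = 0.6730 + 1.0852 - 1.6439 = 0.1143

All forms give I(X;Y) = 0.1143 nats. ✓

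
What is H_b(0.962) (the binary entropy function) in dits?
0.0702 dits

The binary entropy function is:
H(p) = -p log(p) - (1-p) log(1-p)

H(0.962) = -0.962 × log_10(0.962) - 0.038 × log_10(0.038)
H(0.962) = 0.0702 dits

Note: Binary entropy is maximized at p=0.5 (H=1 bit) and minimized at p=0 or p=1 (H=0).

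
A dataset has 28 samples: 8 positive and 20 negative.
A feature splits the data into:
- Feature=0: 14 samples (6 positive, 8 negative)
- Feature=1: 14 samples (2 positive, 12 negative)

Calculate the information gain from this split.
0.0747 bits

Information Gain = H(Y) - H(Y|Feature)

Before split:
P(positive) = 8/28 = 0.2857
H(Y) = 0.8631 bits

After split:
Feature=0: H = 0.9852 bits (weight = 14/28)
Feature=1: H = 0.5917 bits (weight = 14/28)
H(Y|Feature) = (14/28)×0.9852 + (14/28)×0.5917 = 0.7885 bits

Information Gain = 0.8631 - 0.7885 = 0.0747 bits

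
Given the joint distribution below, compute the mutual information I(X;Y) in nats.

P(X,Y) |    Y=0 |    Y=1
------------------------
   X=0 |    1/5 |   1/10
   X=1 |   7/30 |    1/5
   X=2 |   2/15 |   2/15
0.0094 nats

Mutual information: I(X;Y) = H(X) + H(Y) - H(X,Y)

Marginals:
P(X) = (3/10, 13/30, 4/15), H(X) = 1.0760 nats
P(Y) = (17/30, 13/30), H(Y) = 0.6842 nats

Joint entropy: H(X,Y) = 1.7509 nats

I(X;Y) = 1.0760 + 0.6842 - 1.7509 = 0.0094 nats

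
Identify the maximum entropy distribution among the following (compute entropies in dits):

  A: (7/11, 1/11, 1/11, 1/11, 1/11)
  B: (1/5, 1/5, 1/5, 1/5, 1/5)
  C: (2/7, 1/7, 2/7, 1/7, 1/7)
B

For a discrete distribution over n outcomes, entropy is maximized by the uniform distribution.

Computing entropies:
H(A) = 0.5036 dits
H(B) = 0.6990 dits
H(C) = 0.6731 dits

The uniform distribution (where all probabilities equal 1/5) achieves the maximum entropy of log_10(5) = 0.6990 dits.

Distribution B has the highest entropy.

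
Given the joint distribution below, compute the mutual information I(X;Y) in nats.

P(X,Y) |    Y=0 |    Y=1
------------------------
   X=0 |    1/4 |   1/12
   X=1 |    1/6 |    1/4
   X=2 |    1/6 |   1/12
0.0522 nats

Mutual information: I(X;Y) = H(X) + H(Y) - H(X,Y)

Marginals:
P(X) = (1/3, 5/12, 1/4), H(X) = 1.0776 nats
P(Y) = (7/12, 5/12), H(Y) = 0.6792 nats

Joint entropy: H(X,Y) = 1.7046 nats

I(X;Y) = 1.0776 + 0.6792 - 1.7046 = 0.0522 nats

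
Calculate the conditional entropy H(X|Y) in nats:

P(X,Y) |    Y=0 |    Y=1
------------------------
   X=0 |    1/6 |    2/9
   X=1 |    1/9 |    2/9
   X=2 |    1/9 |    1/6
1.0858 nats

Using the chain rule: H(X|Y) = H(X,Y) - H(Y)

First, compute H(X,Y) = 1.7540 nats

Marginal P(Y) = (7/18, 11/18)
H(Y) = 0.6682 nats

H(X|Y) = H(X,Y) - H(Y) = 1.7540 - 0.6682 = 1.0858 nats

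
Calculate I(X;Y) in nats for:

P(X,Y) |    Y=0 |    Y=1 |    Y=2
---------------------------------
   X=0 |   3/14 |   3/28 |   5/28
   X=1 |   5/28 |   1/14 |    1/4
0.0112 nats

Mutual information: I(X;Y) = H(X) + H(Y) - H(X,Y)

Marginals:
P(X) = (1/2, 1/2), H(X) = 0.6931 nats
P(Y) = (11/28, 5/28, 3/7), H(Y) = 1.0378 nats

Joint entropy: H(X,Y) = 1.7198 nats

I(X;Y) = 0.6931 + 1.0378 - 1.7198 = 0.0112 nats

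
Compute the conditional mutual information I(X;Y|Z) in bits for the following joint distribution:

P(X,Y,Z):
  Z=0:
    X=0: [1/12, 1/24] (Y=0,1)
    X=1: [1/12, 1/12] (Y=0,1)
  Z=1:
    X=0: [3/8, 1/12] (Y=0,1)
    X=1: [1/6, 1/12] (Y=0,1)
0.0204 bits

Conditional mutual information: I(X;Y|Z) = H(X|Z) + H(Y|Z) - H(X,Y|Z)

H(Z) = 0.8709
H(X,Z) = 1.8217 → H(X|Z) = 0.9508
H(Y,Z) = 1.7158 → H(Y|Z) = 0.8449
H(X,Y,Z) = 2.6462 → H(X,Y|Z) = 1.7754

I(X;Y|Z) = 0.9508 + 0.8449 - 1.7754 = 0.0204 bits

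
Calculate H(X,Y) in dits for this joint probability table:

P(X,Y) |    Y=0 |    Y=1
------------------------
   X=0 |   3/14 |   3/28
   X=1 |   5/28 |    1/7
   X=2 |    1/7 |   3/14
0.7657 dits

Joint entropy is H(X,Y) = -Σ_{x,y} p(x,y) log p(x,y).

Summing over all non-zero entries:
H(X,Y) = -[3/14·log_10(3/14) + 3/28·log_10(3/28) + 5/28·log_10(5/28) + 1/7·log_10(1/7) + 1/7·log_10(1/7) + 3/14·log_10(3/14)]
H(X,Y) = 0.7657 dits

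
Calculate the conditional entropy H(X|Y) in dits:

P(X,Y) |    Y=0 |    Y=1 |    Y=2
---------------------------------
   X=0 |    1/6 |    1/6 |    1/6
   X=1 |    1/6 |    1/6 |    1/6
0.3010 dits

Using the chain rule: H(X|Y) = H(X,Y) - H(Y)

First, compute H(X,Y) = 0.7782 dits

Marginal P(Y) = (1/3, 1/3, 1/3)
H(Y) = 0.4771 dits

H(X|Y) = H(X,Y) - H(Y) = 0.7782 - 0.4771 = 0.3010 dits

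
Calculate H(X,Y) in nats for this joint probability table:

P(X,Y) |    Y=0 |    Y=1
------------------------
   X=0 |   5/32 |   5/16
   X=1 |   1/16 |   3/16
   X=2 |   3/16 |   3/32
1.6765 nats

Joint entropy is H(X,Y) = -Σ_{x,y} p(x,y) log p(x,y).

Summing over all non-zero entries:
H(X,Y) = -[5/32·log_e(5/32) + 5/16·log_e(5/16) + 1/16·log_e(1/16) + 3/16·log_e(3/16) + 3/16·log_e(3/16) + 3/32·log_e(3/32)]
H(X,Y) = 1.6765 nats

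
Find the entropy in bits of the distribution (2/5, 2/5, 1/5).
1.5219 bits

Shannon entropy is H(X) = -Σ p(x) log p(x).

For P = (2/5, 2/5, 1/5):
H = -2/5 × log_2(2/5) -2/5 × log_2(2/5) -1/5 × log_2(1/5)
H = 1.5219 bits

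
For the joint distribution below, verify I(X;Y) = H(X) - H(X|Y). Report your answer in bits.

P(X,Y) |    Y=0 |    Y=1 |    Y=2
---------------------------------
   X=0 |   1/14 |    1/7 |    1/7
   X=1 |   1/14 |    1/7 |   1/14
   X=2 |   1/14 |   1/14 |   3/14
I(X;Y) = 0.0689 bits

Mutual information has multiple equivalent forms:
- I(X;Y) = H(X) - H(X|Y)
- I(X;Y) = H(Y) - H(Y|X)
- I(X;Y) = H(X) + H(Y) - H(X,Y)

Computing all quantities:
H(X) = 1.5774, H(Y) = 1.5306, H(X,Y) = 3.0391
H(X|Y) = 1.5085, H(Y|X) = 1.4617

Verification:
H(X) - H(X|Y) = 1.5774 - 1.5085 = 0.0689
H(Y) - H(Y|X) = 1.5306 - 1.4617 = 0.0689
H(X) + H(Y) - H(X,Y) = 1.5774 + 1.5306 - 3.0391 = 0.0689

All forms give I(X;Y) = 0.0689 bits. ✓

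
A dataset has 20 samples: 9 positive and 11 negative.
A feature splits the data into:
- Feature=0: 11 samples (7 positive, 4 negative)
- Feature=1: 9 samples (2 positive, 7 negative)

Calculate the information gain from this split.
0.1288 bits

Information Gain = H(Y) - H(Y|Feature)

Before split:
P(positive) = 9/20 = 0.4500
H(Y) = 0.9928 bits

After split:
Feature=0: H = 0.9457 bits (weight = 11/20)
Feature=1: H = 0.7642 bits (weight = 9/20)
H(Y|Feature) = (11/20)×0.9457 + (9/20)×0.7642 = 0.8640 bits

Information Gain = 0.9928 - 0.8640 = 0.1288 bits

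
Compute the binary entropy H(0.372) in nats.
0.6600 nats

The binary entropy function is:
H(p) = -p log(p) - (1-p) log(1-p)

H(0.372) = -0.372 × log_e(0.372) - 0.628 × log_e(0.628)
H(0.372) = 0.6600 nats

Note: Binary entropy is maximized at p=0.5 (H=1 bit) and minimized at p=0 or p=1 (H=0).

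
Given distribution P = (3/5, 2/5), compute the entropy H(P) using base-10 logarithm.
0.2923 dits

Shannon entropy is H(X) = -Σ p(x) log p(x).

For P = (3/5, 2/5):
H = -3/5 × log_10(3/5) -2/5 × log_10(2/5)
H = 0.2923 dits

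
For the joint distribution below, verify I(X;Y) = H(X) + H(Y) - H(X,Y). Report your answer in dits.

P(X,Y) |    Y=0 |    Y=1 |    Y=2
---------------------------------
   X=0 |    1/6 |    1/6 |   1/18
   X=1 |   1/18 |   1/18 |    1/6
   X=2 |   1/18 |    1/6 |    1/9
I(X;Y) = 0.0424 dits

Mutual information has multiple equivalent forms:
- I(X;Y) = H(X) - H(X|Y)
- I(X;Y) = H(Y) - H(Y|X)
- I(X;Y) = H(X) + H(Y) - H(X,Y)

Computing all quantities:
H(X) = 0.4731, H(Y) = 0.4731, H(X,Y) = 0.9037
H(X|Y) = 0.4307, H(Y|X) = 0.4307

Verification:
H(X) - H(X|Y) = 0.4731 - 0.4307 = 0.0424
H(Y) - H(Y|X) = 0.4731 - 0.4307 = 0.0424
H(X) + H(Y) - H(X,Y) = 0.4731 + 0.4731 - 0.9037 = 0.0424

All forms give I(X;Y) = 0.0424 dits. ✓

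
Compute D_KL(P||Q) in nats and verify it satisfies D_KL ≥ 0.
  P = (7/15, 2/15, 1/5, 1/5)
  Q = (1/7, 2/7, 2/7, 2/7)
0.3081 nats

KL divergence satisfies the Gibbs inequality: D_KL(P||Q) ≥ 0 for all distributions P, Q.

D_KL(P||Q) = Σ p(x) log(p(x)/q(x))
Term by term:
  x=0: 7/15 × log_e[(7/15)/(1/7)] = 0.5524
  x=1: 2/15 × log_e[(2/15)/(2/7)] = -0.1016
  x=2: 1/5 × log_e[(1/5)/(2/7)] = -0.0713
  x=3: 1/5 × log_e[(1/5)/(2/7)] = -0.0713
D_KL(P||Q) = 0.3081 nats

D_KL(P||Q) = 0.3081 ≥ 0 ✓

This non-negativity is a fundamental property: relative entropy cannot be negative because it measures how different Q is from P.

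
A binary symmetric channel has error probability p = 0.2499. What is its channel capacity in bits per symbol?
0.1889 bits

For a binary symmetric channel (BSC) with error probability p:
Capacity C = 1 - H(p) bits per symbol

where H(p) = -p log₂(p) - (1-p) log₂(1-p) is the binary entropy function.

H(0.2499) = 0.8111 bits
C = 1 - 0.8111 = 0.1889 bits per symbol

This means we can reliably transmit up to 0.1889 bits of information per channel use.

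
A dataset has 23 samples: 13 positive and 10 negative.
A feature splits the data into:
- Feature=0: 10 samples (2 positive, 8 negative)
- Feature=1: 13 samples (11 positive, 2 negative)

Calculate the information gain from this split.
0.3237 bits

Information Gain = H(Y) - H(Y|Feature)

Before split:
P(positive) = 13/23 = 0.5652
H(Y) = 0.9877 bits

After split:
Feature=0: H = 0.7219 bits (weight = 10/23)
Feature=1: H = 0.6194 bits (weight = 13/23)
H(Y|Feature) = (10/23)×0.7219 + (13/23)×0.6194 = 0.6640 bits

Information Gain = 0.9877 - 0.6640 = 0.3237 bits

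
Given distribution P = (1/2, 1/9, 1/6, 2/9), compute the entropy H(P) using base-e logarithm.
1.2236 nats

Shannon entropy is H(X) = -Σ p(x) log p(x).

For P = (1/2, 1/9, 1/6, 2/9):
H = -1/2 × log_e(1/2) -1/9 × log_e(1/9) -1/6 × log_e(1/6) -2/9 × log_e(2/9)
H = 1.2236 nats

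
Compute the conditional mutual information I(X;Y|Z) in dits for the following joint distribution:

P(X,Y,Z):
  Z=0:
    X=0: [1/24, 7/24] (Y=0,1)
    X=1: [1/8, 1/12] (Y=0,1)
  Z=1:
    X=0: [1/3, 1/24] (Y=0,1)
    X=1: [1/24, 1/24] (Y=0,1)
0.0422 dits

Conditional mutual information: I(X;Y|Z) = H(X|Z) + H(Y|Z) - H(X,Y|Z)

H(Z) = 0.2995
H(X,Z) = 0.5506 → H(X|Z) = 0.2511
H(Y,Z) = 0.5391 → H(Y|Z) = 0.2396
H(X,Y,Z) = 0.7480 → H(X,Y|Z) = 0.4484

I(X;Y|Z) = 0.2511 + 0.2396 - 0.4484 = 0.0422 dits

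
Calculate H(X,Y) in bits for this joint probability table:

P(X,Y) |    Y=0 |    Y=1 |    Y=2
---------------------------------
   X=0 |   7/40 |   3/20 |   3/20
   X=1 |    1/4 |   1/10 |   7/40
2.5334 bits

Joint entropy is H(X,Y) = -Σ_{x,y} p(x,y) log p(x,y).

Summing over all non-zero entries:
H(X,Y) = -[7/40·log_2(7/40) + 3/20·log_2(3/20) + 3/20·log_2(3/20) + 1/4·log_2(1/4) + 1/10·log_2(1/10) + 7/40·log_2(7/40)]
H(X,Y) = 2.5334 bits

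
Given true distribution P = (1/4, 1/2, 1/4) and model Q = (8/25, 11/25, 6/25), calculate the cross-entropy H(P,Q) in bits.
1.5179 bits

Cross-entropy: H(P,Q) = -Σ p(x) log q(x)

Alternatively: H(P,Q) = H(P) + D_KL(P||Q)
H(P) = 1.5000 bits
D_KL(P||Q) = 0.0179 bits

H(P,Q) = 1.5000 + 0.0179 = 1.5179 bits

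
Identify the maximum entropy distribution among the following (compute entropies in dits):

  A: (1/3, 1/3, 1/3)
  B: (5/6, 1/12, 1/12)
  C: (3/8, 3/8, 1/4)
A

For a discrete distribution over n outcomes, entropy is maximized by the uniform distribution.

Computing entropies:
H(A) = 0.4771 dits
H(B) = 0.2458 dits
H(C) = 0.4700 dits

The uniform distribution (where all probabilities equal 1/3) achieves the maximum entropy of log_10(3) = 0.4771 dits.

Distribution A has the highest entropy.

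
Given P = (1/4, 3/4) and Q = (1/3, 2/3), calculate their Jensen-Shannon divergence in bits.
0.0061 bits

Jensen-Shannon divergence is:
JSD(P||Q) = 0.5 × D_KL(P||M) + 0.5 × D_KL(Q||M)
where M = 0.5 × (P + Q) is the mixture distribution.

M = 0.5 × (1/4, 3/4) + 0.5 × (1/3, 2/3) = (7/24, 17/24)

D_KL(P||M) = 0.0062 bits
D_KL(Q||M) = 0.0059 bits

JSD(P||Q) = 0.5 × 0.0062 + 0.5 × 0.0059 = 0.0061 bits

Unlike KL divergence, JSD is symmetric and bounded: 0 ≤ JSD ≤ log(2).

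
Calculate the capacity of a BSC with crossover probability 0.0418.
0.7495 bits

For a binary symmetric channel (BSC) with error probability p:
Capacity C = 1 - H(p) bits per symbol

where H(p) = -p log₂(p) - (1-p) log₂(1-p) is the binary entropy function.

H(0.0418) = 0.2505 bits
C = 1 - 0.2505 = 0.7495 bits per symbol

This means we can reliably transmit up to 0.7495 bits of information per channel use.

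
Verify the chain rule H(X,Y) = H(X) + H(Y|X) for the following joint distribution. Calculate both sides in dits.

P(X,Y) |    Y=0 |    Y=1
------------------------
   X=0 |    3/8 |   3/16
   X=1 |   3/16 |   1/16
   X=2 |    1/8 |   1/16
H(X,Y) = 0.6958, H(X) = 0.4274, H(Y|X) = 0.2684 (all in dits)

Chain rule: H(X,Y) = H(X) + H(Y|X)

Left side — joint entropy directly:
H(X,Y) = -Σ p(x,y) log p(x,y) = 0.6958 dits

Right side — compute H(Y|X) from the conditional distributions:
P(X) = (9/16, 1/4, 3/16), so H(X) = 0.4274 dits
H(Y|X) = Σ_x P(X=x) · H(Y|X=x):
  P(Y|X=0) = (2/3, 1/3), H(Y|X=0) = 0.2764, weight P(X=0) = 9/16
  P(Y|X=1) = (3/4, 1/4), H(Y|X=1) = 0.2442, weight P(X=1) = 1/4
  P(Y|X=2) = (2/3, 1/3), H(Y|X=2) = 0.2764, weight P(X=2) = 3/16
H(Y|X) = 0.2684 dits

H(X) + H(Y|X) = 0.4274 + 0.2684 = 0.6958 dits

Both sides equal 0.6958 dits. ✓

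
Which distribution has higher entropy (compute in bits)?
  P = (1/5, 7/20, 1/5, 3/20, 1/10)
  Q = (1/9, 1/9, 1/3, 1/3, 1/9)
P

Computing entropies in bits:
H(P) = 2.2016
H(Q) = 2.1133

Distribution P has higher entropy.

Intuition: The distribution closer to uniform (more spread out) has higher entropy.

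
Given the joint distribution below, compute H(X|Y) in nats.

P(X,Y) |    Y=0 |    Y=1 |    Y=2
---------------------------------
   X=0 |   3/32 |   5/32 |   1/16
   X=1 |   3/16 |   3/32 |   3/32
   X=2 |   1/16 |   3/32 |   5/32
1.0306 nats

Using the chain rule: H(X|Y) = H(X,Y) - H(Y)

First, compute H(X,Y) = 2.1282 nats

Marginal P(Y) = (11/32, 11/32, 5/16)
H(Y) = 1.0976 nats

H(X|Y) = H(X,Y) - H(Y) = 2.1282 - 1.0976 = 1.0306 nats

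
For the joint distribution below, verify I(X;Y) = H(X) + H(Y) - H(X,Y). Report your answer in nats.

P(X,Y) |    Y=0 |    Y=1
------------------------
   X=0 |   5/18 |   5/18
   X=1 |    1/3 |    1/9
I(X;Y) = 0.0332 nats

Mutual information has multiple equivalent forms:
- I(X;Y) = H(X) - H(X|Y)
- I(X;Y) = H(Y) - H(Y|X)
- I(X;Y) = H(X) + H(Y) - H(X,Y)

Computing all quantities:
H(X) = 0.6870, H(Y) = 0.6682, H(X,Y) = 1.3220
H(X|Y) = 0.6537, H(Y|X) = 0.6350

Verification:
H(X) - H(X|Y) = 0.6870 - 0.6537 = 0.0332
H(Y) - H(Y|X) = 0.6682 - 0.6350 = 0.0332
H(X) + H(Y) - H(X,Y) = 0.6870 + 0.6682 - 1.3220 = 0.0332

All forms give I(X;Y) = 0.0332 nats. ✓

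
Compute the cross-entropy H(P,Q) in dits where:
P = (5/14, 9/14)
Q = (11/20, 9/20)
0.3157 dits

Cross-entropy: H(P,Q) = -Σ p(x) log q(x)

Alternatively: H(P,Q) = H(P) + D_KL(P||Q)
H(P) = 0.2831 dits
D_KL(P||Q) = 0.0326 dits

H(P,Q) = 0.2831 + 0.0326 = 0.3157 dits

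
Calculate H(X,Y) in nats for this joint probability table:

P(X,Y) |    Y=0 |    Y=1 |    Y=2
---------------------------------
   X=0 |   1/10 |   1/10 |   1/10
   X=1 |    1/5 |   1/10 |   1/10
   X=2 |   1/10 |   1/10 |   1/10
2.1640 nats

Joint entropy is H(X,Y) = -Σ_{x,y} p(x,y) log p(x,y).

Summing over all non-zero entries:
H(X,Y) = -[1/10·log_e(1/10) + 1/10·log_e(1/10) + 1/10·log_e(1/10) + 1/5·log_e(1/5) + 1/10·log_e(1/10) + 1/10·log_e(1/10) + 1/10·log_e(1/10) + 1/10·log_e(1/10) + 1/10·log_e(1/10)]
H(X,Y) = 2.1640 nats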